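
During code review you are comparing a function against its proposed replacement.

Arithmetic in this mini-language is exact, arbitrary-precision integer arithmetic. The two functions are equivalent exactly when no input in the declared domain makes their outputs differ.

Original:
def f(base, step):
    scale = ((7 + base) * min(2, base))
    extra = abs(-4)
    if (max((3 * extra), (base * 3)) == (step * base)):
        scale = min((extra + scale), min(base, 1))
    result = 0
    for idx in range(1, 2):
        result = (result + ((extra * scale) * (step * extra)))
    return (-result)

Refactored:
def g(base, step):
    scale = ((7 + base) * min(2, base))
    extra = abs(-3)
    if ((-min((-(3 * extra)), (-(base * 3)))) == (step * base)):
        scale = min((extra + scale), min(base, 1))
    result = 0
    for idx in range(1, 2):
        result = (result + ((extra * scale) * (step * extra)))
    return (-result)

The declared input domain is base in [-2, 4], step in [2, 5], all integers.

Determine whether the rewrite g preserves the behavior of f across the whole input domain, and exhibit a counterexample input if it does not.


Not equivalent: base=-2, step=2 separates them (320 vs 180).
f: scale := -10 | extra := 4 | (max((3 * extra), (base * 3)) == (step * base)): false | result := 0 | iter idx=1: | result := -320 | result 320
g: scale := -10 | extra := 3 | ((-min((-(3 * extra)), (-(base * 3)))) == (step * base)): false | result := 0 | iter idx=1: | result := -180 | result 180
verdict: not equivalent; witness: base=-2, step=2


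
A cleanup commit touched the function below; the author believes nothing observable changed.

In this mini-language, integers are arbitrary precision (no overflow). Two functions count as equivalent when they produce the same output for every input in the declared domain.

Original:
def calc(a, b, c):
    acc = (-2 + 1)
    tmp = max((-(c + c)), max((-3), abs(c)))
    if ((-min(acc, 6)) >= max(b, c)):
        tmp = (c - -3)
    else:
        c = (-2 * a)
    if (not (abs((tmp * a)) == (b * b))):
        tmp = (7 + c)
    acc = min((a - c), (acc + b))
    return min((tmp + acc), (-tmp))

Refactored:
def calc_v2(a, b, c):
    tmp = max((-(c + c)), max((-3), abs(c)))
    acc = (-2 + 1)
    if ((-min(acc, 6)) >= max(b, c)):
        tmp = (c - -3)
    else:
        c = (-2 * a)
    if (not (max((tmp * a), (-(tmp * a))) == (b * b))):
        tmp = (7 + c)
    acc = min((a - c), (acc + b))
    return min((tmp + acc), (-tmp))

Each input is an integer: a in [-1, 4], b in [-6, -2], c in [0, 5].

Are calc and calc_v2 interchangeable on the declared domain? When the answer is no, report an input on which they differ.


Behavior is preserved: although arithmetic usage differs, plus min/max/abs usage differs, the outputs never diverge.
One worked example (a=0, b=-5, c=3) — calc: acc=-1, then tmp=3, then ((-min(acc, 6)) >= max(b, c)) is false, then c=0, then (not (abs((tmp * a)) == (b * b))) is true, then tmp=7, then acc=-6, then returns -7; calc_v2: tmp=3, then acc=-1, then ((-min(acc, 6)) >= max(b, c)) is false, then c=0, then (not (max((tmp * a), (-(tmp * a))) == (b * b))) is true, then tmp=7, then acc=-6, then returns -7; agreement on -7.
Sweeping the whole domain (180 inputs) finds no disagreement.
verdict: equivalent


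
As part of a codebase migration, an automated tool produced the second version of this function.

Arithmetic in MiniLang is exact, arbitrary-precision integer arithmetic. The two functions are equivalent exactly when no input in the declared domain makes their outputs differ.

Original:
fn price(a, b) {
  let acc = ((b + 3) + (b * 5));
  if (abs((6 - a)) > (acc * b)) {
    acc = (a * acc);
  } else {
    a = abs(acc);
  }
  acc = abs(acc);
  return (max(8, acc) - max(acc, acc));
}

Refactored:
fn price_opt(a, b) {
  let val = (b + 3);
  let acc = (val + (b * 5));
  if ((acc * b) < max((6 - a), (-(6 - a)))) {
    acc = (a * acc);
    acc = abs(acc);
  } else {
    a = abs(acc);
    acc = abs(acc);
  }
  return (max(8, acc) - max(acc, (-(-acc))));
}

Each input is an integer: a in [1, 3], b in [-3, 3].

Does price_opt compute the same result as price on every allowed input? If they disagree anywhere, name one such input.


Side by side, the visible changes include: min/max/abs usage differs, constant usage differs, local variable names differ, arithmetic usage differs, statement counts differ, comparison usage differs.
Spot check at a=1, b=-1 — price: acc=-3, then (abs((6 - a)) > (acc * b)) is true, then acc=-3, then acc=3, then returns 5. price_opt: val=2, then acc=-3, then ((acc * b) < max((6 - a), (-(6 - a)))) is true, then acc=-3, then acc=3, then returns 5. Both give 5.
Sweeping the whole domain (21 inputs) finds no disagreement.
verdict: equivalent


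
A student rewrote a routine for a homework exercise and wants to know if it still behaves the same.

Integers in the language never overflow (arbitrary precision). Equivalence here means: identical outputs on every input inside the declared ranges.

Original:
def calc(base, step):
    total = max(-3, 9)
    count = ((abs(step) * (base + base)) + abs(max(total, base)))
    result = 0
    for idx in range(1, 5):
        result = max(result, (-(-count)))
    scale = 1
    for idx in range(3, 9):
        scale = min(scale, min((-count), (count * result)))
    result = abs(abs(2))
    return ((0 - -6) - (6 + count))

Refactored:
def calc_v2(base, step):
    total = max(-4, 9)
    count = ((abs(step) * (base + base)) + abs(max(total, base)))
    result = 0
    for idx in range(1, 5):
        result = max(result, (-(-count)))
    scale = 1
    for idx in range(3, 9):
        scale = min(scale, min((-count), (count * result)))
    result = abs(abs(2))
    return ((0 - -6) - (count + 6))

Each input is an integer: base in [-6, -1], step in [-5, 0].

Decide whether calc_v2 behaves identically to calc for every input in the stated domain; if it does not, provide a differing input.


Equivalent. The one real change (`-3` became `-4`) has no effect anywhere in the declared ranges.
Checked all 36 inputs in the declared domain: the outputs agree on every one.
Spot check at base=-2, step=-2 — calc: total := 9 | count := 1 | result := 0 | iter idx=1: | result := 1 | iter idx=2: | result := 1 | iter idx=3: | result := 1 | iter idx=4: | result := 1 | scale := 1 | iter idx=3: | scale := -1 | iter idx=4: | scale := -1 | iter idx=5: | scale := -1 | iter idx=6: | scale := -1 | iter idx=7: | scale := -1 | iter idx=8: | scale := -1 | result := 2 | result -1. calc_v2: total := 9 | count := 1 | result := 0 | iter idx=1: | result := 1 | iter idx=2: | result := 1 | iter idx=3: | result := 1 | iter idx=4: | result := 1 | scale := 1 | iter idx=3: | scale := -1 | iter idx=4: | scale := -1 | iter idx=5: | scale := -1 | iter idx=6: | scale := -1 | iter idx=7: | scale := -1 | iter idx=8: | scale := -1 | result := 2 | result -1. Both give -1.
verdict: equivalent


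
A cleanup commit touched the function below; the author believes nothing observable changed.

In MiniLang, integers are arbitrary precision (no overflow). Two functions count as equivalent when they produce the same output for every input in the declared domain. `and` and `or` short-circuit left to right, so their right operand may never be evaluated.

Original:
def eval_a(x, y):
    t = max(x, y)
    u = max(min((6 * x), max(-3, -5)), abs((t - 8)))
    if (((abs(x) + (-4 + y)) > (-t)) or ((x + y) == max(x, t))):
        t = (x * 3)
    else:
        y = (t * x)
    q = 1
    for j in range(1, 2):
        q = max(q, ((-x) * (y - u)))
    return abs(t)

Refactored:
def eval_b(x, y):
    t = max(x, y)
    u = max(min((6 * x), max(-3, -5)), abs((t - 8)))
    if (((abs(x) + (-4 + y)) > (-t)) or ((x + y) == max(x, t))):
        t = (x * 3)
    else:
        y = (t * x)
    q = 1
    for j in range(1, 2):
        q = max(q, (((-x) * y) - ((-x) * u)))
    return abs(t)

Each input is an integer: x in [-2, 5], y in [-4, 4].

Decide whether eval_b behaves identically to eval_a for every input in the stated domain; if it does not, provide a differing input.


Equivalent — the differences include arithmetic usage differs, yet no declared input distinguishes the two.
One worked example (x=4, y=0) — eval_a: t=4, then u=4, then (((abs(x) + (-4 + y)) > (-t)) or ((x + y) == max(x, t))) is true, then t=12, then q=1, then (j=1), then q=16, then returns 12; eval_b: t=4, then u=4, then (((abs(x) + (-4 + y)) > (-t)) or ((x + y) == max(x, t))) is true, then t=12, then q=1, then (j=1), then q=16, then returns 12; agreement on 12.
Checked all 72 inputs in the declared domain: the outputs agree on every one.
verdict: equivalent


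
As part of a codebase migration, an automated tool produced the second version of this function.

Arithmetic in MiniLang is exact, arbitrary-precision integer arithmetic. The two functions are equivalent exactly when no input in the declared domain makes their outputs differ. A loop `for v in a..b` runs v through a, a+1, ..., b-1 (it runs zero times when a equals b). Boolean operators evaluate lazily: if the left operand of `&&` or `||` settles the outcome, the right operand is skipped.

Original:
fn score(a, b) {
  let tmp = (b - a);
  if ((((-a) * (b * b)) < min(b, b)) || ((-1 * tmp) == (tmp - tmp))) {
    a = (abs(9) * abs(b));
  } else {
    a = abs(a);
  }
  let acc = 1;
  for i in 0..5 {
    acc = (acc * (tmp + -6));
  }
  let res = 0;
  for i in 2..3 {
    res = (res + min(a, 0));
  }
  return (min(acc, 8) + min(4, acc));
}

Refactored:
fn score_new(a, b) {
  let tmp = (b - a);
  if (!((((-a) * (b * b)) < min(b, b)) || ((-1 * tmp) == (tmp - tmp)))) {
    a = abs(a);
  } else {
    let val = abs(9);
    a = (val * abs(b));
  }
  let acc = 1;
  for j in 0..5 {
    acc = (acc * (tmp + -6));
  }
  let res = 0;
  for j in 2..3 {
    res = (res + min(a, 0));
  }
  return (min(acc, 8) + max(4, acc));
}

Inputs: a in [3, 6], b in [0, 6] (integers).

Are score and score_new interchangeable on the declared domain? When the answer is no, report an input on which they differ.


Input a=3, b=0: -118098 from score versus -59045 from score_new.
verdict: not equivalent; witness: a=3, b=0


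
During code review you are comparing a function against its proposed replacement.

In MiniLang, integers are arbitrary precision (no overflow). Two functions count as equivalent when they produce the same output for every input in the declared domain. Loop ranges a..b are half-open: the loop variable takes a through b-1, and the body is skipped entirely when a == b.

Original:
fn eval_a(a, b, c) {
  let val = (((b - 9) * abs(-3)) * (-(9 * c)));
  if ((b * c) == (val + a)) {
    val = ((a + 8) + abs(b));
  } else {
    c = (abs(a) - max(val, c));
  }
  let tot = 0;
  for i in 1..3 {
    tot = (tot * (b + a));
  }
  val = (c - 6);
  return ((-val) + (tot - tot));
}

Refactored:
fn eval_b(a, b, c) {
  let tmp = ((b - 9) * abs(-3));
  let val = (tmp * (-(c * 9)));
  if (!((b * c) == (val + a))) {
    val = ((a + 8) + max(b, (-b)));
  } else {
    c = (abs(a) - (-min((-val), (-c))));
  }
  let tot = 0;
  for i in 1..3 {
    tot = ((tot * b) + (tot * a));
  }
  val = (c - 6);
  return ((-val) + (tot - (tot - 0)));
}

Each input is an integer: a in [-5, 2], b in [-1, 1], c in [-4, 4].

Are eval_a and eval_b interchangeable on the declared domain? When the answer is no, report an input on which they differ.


There is a counterexample at a=-5, b=-1, c=-4: -3 on one side, 10 on the other.
eval_a: val=-1080, then ((b * c) == (val + a)) is false, then c=9, then tot=0, then (i=1), then tot=0, then (i=2), then tot=0, then val=3, then returns -3
eval_b: tmp=-30, then val=-1080, then (!((b * c) == (val + a))) is true, then val=4, then tot=0, then (i=1), then tot=0, then (i=2), then tot=0, then val=-10, then returns 10
verdict: not equivalent; witness: a=-5, b=-1, c=-4


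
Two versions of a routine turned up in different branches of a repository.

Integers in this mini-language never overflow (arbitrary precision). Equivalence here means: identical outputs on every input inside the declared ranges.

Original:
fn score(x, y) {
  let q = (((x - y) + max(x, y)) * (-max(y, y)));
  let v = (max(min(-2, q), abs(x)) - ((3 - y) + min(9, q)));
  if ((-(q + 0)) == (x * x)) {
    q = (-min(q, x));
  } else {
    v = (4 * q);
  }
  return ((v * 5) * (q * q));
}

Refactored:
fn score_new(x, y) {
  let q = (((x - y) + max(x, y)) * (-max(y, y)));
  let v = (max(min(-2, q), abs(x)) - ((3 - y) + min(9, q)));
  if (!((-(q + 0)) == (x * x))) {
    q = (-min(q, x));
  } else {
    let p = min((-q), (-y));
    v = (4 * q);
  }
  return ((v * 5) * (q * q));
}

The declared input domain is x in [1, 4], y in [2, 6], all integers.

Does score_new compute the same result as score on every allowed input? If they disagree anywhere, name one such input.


The rewrite breaks on x=1, y=2, where the results are -160 and 40.
score: q becomes -2; next v becomes 2; next ((-(q + 0)) == (x * x)) evaluates to false; next v becomes -8; next final value -160
score_new: q becomes -2; next v becomes 2; next (!((-(q + 0)) == (x * x))) evaluates to true; next q becomes 2; next final value 40
verdict: not equivalent; witness: x=1, y=2


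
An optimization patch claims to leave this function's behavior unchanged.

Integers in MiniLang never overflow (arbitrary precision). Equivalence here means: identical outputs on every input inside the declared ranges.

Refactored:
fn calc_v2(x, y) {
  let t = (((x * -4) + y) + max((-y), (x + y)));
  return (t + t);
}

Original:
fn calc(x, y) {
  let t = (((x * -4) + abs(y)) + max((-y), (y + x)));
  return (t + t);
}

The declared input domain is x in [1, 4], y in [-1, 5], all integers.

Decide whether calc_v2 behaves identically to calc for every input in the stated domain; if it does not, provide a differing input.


Evaluate both at x=1, y=-1.
calc: t := -2 | result -4
calc_v2: t := -4 | result -8
-4 vs -8 — the two versions disagree here.
verdict: not equivalent; witness: x=1, y=-1


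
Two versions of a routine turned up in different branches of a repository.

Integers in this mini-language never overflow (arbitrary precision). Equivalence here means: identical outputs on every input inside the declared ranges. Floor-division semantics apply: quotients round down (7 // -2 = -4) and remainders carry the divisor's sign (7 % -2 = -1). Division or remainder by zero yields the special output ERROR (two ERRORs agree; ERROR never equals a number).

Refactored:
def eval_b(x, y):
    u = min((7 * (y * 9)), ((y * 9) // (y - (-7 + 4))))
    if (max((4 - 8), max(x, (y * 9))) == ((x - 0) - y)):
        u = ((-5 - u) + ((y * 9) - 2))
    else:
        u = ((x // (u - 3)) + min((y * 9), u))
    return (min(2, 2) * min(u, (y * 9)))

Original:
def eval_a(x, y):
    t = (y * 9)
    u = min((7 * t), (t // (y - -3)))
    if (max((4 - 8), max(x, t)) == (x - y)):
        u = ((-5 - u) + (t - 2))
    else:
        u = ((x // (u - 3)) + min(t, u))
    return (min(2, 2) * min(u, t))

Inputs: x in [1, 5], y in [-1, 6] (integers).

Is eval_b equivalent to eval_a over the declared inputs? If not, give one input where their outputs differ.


The two are interchangeable: statement counts differ, and constant usage differs, and arithmetic usage differs, and local variable names differ, and every declared input agrees.
Tracing x=3, y=3: eval_a: t := 27 | u := 4 | (max((4 - 8), max(x, t)) == (x - y)): false | u := 7 | result 14 | eval_b: u := 4 | (max((4 - 8), max(x, (y * 9))) == ((x - 0) - y)): false | u := 7 | result 14 — matching result 14.
Sweeping the whole domain (40 inputs) finds no disagreement.
verdict: equivalent


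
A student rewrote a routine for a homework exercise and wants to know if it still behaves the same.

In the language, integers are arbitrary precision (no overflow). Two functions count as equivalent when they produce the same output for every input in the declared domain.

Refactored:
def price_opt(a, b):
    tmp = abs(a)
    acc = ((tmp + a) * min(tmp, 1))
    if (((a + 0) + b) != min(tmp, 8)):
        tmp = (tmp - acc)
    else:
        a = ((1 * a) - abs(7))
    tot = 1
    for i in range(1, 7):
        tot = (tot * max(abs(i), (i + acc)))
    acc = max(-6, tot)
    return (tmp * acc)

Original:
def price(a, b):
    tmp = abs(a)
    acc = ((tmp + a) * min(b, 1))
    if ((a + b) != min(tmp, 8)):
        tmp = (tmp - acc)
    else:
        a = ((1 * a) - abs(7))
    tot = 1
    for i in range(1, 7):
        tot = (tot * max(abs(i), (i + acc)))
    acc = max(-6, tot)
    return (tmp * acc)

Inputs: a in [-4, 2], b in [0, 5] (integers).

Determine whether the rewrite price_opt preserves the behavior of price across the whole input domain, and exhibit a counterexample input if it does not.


Evaluate both at a=1, b=0.
price: tmp becomes 1; next acc becomes 0; next ((a + b) != min(tmp, 8)) evaluates to false; next a becomes -6; next tot becomes 1; next at i=1:; next tot becomes 1; next at i=2:; next tot becomes 2; next at i=3:; next tot becomes 6; next at i=4:; next tot becomes 24; next at i=5:; next tot becomes 120; next at i=6:; next tot becomes 720; next acc becomes 720; next final value 720
price_opt: tmp becomes 1; next acc becomes 2; next (((a + 0) + b) != min(tmp, 8)) evaluates to false; next a becomes -6; next tot becomes 1; next at i=1:; next tot becomes 3; next at i=2:; next tot becomes 12; next at i=3:; next tot becomes 60; next at i=4:; next tot becomes 360; next at i=5:; next tot becomes 2520; next at i=6:; next tot becomes 20160; next acc becomes 20160; next final value 20160
720 vs 20160 — the two versions disagree here.
verdict: not equivalent; witness: a=1, b=0


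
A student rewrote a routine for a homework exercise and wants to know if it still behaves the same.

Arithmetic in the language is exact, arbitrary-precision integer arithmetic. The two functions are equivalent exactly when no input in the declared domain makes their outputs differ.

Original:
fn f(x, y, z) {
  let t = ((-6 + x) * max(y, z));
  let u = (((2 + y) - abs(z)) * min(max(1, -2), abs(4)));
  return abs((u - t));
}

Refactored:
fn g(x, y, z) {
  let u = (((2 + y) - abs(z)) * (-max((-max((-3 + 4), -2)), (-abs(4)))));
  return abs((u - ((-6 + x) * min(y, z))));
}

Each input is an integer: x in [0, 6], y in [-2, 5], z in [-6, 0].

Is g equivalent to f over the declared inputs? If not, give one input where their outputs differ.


These are not equivalent — on x=0, y=-2, z=-6 the outputs split (18 vs 42).
f: t becomes 12; next u becomes -6; next final value 18
g: u becomes -6; next final value 42
verdict: not equivalent; witness: x=0, y=-2, z=-6


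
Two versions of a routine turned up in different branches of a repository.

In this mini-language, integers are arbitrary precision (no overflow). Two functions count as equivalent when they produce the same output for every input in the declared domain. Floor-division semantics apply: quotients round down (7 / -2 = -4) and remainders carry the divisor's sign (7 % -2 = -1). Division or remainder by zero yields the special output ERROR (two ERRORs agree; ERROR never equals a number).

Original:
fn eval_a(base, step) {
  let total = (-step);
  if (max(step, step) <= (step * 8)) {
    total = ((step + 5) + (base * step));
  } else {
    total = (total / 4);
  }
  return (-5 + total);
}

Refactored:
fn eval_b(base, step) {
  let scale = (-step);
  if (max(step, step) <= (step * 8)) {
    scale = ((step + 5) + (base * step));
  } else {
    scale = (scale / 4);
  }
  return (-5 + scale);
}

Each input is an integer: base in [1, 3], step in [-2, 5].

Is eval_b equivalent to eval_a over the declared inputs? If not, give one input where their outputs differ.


Although local variable names differ, 24/24 inputs agree.
verdict: equivalent


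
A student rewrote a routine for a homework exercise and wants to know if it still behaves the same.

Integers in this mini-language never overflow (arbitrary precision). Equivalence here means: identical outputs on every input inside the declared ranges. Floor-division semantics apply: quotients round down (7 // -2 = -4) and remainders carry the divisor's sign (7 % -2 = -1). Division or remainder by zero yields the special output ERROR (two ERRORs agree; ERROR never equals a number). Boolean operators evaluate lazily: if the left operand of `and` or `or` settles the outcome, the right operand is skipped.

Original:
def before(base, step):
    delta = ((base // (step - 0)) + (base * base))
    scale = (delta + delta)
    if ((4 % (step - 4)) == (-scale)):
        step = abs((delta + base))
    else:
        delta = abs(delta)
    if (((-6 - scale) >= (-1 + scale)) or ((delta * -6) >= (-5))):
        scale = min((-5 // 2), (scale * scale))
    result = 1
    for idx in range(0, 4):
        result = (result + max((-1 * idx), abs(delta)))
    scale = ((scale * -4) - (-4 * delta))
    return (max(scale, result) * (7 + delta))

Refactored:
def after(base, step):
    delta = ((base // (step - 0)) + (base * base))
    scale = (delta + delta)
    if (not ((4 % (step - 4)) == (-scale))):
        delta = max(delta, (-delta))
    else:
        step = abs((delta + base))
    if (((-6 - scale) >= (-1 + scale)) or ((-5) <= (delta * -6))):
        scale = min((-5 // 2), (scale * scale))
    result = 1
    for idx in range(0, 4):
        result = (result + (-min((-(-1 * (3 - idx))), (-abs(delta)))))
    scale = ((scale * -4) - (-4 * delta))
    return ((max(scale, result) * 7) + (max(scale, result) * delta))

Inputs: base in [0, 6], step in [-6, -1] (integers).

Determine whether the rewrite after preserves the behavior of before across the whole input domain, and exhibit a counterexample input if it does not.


Equivalent — the differences include comparison usage differs, and constant usage differs, and min/max/abs usage differs, and arithmetic usage differs, and boolean connective usage differs, yet no declared input distinguishes the two.
As a probe, take base=0, step=-3: before runs delta := 0 | scale := 0 | ((4 % (step - 4)) == (-scale)): false | delta := 0 | (((-6 - scale) >= (-1 + scale)) or ((delta * -6) >= (-5))): true | scale := -3 | result := 1 | iter idx=0: | result := 1 | iter idx=1: | result := 1 | iter idx=2: | result := 1 | iter idx=3: | result := 1 | scale := 12 | result 84; after runs delta := 0 | scale := 0 | (not ((4 % (step - 4)) == (-scale))): true | delta := 0 | (((-6 - scale) >= (-1 + scale)) or ((-5) <= (delta * -6))): true | scale := -3 | result := 1 | iter idx=0: | result := 1 | iter idx=1: | result := 1 | iter idx=2: | result := 1 | iter idx=3: | result := 1 | scale := 12 | result 84; both end at 84.
An exhaustive pass over the 42 declared inputs shows identical outputs.
verdict: equivalent


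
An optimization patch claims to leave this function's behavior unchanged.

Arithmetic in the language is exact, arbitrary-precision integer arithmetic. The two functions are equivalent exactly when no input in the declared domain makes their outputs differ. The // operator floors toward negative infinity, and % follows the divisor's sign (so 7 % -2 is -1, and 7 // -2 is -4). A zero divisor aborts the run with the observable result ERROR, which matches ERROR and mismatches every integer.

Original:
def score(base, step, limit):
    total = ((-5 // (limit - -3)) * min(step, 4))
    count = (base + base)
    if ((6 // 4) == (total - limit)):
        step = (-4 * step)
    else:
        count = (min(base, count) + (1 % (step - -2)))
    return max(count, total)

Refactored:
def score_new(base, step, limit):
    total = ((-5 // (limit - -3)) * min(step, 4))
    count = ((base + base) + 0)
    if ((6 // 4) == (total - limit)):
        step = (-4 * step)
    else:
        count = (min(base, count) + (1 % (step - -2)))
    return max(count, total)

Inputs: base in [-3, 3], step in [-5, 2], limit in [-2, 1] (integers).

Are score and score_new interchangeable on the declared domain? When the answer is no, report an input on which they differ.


Although arithmetic usage differs, plus constant usage differs, 224/224 inputs agree.
verdict: equivalent


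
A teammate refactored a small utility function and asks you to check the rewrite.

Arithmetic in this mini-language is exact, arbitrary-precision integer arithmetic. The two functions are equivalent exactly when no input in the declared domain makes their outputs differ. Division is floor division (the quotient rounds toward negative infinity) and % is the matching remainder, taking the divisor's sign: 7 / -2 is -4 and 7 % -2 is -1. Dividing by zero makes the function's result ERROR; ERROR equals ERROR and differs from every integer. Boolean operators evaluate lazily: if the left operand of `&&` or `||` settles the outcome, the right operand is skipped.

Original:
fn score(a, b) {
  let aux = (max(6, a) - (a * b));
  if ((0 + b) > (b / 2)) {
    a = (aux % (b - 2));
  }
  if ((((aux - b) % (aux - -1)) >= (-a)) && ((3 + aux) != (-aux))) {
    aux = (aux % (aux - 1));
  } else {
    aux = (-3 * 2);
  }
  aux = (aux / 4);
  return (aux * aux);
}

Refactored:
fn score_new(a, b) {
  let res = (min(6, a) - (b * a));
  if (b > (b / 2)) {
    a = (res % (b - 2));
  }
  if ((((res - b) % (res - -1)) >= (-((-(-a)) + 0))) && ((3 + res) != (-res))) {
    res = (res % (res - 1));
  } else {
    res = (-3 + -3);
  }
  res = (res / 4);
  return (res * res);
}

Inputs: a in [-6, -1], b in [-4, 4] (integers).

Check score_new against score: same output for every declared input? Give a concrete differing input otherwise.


Not equivalent: a=-6, b=0 separates them (0 vs 4).
score: aux=6, then ((0 + b) > (b / 2)) is false, then ((((aux - b) % (aux - -1)) >= (-a)) && ((3 + aux) != (-aux))) is true, then aux=1, then aux=0, then returns 0
score_new: res=-6, then (b > (b / 2)) is false, then ((((res - b) % (res - -1)) >= (-((-(-a)) + 0))) && ((3 + res) != (-res))) is false, then res=-6, then res=-2, then returns 4
verdict: not equivalent; witness: a=-6, b=0


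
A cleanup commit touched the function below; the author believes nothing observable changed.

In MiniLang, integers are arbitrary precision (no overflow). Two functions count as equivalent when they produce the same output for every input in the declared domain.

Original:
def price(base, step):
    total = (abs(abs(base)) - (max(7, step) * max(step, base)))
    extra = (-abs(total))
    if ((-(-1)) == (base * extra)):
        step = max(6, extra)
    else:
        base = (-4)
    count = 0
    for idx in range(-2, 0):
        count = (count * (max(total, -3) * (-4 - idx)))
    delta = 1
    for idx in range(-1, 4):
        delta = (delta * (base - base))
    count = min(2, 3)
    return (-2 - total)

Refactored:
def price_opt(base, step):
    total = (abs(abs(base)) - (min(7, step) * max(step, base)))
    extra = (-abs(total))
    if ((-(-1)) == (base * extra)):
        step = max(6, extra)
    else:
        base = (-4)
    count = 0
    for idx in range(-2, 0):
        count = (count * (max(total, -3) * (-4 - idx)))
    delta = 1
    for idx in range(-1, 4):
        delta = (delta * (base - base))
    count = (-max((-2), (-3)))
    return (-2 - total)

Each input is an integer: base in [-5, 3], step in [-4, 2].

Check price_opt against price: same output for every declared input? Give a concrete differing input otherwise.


These are not equivalent — on base=-5, step=-4 the outputs split (-35 vs 9).
price: total = 33; extra = -33; ((-(-1)) == (base * extra)) -> false; base = -4; count = 0; [idx=-2]; count = 0; [idx=-1]; count = 0; delta = 1; [idx=-1]; delta = 0; [idx=0]; delta = 0; [idx=1]; delta = 0; [idx=2]; delta = 0; [idx=3]; delta = 0; count = 2; return -35
price_opt: total = -11; extra = -11; ((-(-1)) == (base * extra)) -> false; base = -4; count = 0; [idx=-2]; count = 0; [idx=-1]; count = 0; delta = 1; [idx=-1]; delta = 0; [idx=0]; delta = 0; [idx=1]; delta = 0; [idx=2]; delta = 0; [idx=3]; delta = 0; count = 2; return 9
verdict: not equivalent; witness: base=-5, step=-4


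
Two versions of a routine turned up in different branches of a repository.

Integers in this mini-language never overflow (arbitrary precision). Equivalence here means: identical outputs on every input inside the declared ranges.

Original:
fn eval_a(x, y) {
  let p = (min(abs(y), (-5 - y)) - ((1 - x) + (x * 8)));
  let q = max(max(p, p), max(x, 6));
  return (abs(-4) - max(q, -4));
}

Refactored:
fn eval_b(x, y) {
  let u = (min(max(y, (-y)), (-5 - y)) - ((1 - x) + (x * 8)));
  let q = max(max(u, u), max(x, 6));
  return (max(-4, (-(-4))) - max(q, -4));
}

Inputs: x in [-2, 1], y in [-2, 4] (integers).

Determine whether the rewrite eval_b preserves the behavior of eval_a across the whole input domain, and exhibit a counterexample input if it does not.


This is a faithful refactor — local variable names differ, plus constant usage differs, plus min/max/abs usage differs, but the computed results match everywhere.
Tracing x=-1, y=1: eval_a: p=0, then q=6, then returns -2 | eval_b: u=0, then q=6, then returns -2 — matching result -2.
Sweeping the whole domain (28 inputs) finds no disagreement.
verdict: equivalent


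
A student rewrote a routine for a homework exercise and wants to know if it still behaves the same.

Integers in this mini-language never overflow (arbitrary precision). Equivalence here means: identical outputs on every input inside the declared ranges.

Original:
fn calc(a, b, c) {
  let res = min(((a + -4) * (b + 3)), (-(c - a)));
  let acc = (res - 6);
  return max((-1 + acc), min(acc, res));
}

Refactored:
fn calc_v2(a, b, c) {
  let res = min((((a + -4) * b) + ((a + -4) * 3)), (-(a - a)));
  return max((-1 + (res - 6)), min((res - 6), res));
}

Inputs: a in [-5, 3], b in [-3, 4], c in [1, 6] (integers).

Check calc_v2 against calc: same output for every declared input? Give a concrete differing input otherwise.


Not equivalent: a=-5, b=-3, c=1 separates them (-12 vs -6).
calc: res=-6, then acc=-12, then returns -12
calc_v2: res=0, then returns -6
verdict: not equivalent; witness: a=-5, b=-3, c=1


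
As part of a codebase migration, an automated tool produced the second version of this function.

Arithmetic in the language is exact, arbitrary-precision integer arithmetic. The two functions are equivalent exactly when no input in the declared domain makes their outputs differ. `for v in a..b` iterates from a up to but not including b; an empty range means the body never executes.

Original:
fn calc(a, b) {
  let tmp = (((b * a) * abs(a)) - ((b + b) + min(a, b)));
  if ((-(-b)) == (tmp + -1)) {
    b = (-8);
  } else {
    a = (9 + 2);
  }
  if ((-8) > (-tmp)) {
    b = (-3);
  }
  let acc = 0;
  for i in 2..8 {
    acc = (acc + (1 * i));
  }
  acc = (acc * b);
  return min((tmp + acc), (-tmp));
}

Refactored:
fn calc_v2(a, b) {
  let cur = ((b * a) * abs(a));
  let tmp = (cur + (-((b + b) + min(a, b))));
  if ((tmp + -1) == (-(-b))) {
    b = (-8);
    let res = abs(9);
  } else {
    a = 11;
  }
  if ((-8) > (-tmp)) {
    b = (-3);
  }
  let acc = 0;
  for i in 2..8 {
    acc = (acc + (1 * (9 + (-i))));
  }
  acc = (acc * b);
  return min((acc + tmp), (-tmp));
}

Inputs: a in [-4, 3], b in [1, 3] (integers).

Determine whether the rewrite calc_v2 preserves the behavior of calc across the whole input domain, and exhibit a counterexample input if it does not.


Differences: local variable names differ; and arithmetic usage differs; and constant usage differs; and min/max/abs usage differs; and statement counts differ — yet all 24 inputs agree.
verdict: equivalent


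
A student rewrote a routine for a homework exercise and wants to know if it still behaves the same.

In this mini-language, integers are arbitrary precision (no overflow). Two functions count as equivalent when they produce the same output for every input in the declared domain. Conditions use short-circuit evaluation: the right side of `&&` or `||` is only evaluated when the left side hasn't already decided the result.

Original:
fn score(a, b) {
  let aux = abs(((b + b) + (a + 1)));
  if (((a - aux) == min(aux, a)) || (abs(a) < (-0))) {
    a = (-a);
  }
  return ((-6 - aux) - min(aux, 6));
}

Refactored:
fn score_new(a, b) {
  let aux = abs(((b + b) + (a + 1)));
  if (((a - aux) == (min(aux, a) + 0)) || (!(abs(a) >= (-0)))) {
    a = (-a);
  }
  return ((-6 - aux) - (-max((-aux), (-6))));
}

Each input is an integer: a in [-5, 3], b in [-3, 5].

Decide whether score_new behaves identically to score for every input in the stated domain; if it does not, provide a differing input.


Behavior is preserved: although constant usage differs, plus min/max/abs usage differs, plus boolean connective usage differs, plus comparison usage differs, plus arithmetic usage differs, the outputs never diverge.
Tracing a=-2, b=1: score: aux = 1; (((a - aux) == min(aux, a)) || (abs(a) < (-0))) -> false; return -8 | score_new: aux = 1; (((a - aux) == (min(aux, a) + 0)) || (!(abs(a) >= (-0)))) -> false; return -8 — matching result -8.
Across all 81 domain points the two functions coincide.
verdict: equivalent


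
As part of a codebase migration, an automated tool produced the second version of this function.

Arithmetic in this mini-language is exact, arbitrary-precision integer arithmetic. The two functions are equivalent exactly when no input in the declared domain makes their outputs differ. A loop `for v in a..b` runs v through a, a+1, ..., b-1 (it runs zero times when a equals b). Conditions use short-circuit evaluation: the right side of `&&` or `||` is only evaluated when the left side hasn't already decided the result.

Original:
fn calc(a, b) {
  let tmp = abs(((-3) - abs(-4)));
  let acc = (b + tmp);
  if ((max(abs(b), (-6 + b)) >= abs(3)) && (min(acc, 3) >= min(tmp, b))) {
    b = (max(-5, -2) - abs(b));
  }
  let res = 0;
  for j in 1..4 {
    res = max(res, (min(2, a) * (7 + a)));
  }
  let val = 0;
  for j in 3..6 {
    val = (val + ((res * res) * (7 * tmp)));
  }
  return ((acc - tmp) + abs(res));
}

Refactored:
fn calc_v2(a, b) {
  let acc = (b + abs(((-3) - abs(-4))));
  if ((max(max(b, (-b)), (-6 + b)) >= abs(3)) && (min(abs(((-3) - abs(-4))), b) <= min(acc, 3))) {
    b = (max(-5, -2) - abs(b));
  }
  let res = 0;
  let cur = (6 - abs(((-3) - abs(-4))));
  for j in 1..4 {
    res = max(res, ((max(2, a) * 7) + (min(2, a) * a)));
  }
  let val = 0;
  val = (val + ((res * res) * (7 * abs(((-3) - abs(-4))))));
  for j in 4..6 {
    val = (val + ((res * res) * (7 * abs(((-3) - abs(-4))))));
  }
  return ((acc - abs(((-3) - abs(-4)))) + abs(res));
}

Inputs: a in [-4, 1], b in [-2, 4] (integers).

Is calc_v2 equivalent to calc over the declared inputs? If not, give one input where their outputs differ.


At a=-4, b=-2: calc gives -2, calc_v2 gives 28.
verdict: not equivalent; witness: a=-4, b=-2


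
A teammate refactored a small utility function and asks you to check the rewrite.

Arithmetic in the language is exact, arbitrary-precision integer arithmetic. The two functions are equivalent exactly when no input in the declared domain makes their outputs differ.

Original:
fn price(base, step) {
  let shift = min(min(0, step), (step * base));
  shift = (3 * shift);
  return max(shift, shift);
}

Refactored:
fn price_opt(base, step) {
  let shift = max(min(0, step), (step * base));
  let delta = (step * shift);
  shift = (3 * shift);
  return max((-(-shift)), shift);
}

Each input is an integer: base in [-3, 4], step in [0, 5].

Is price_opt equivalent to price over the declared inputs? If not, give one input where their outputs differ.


Try base=-3, step=1.
price: shift becomes -3; next shift becomes -9; next final value -9
price_opt: shift becomes 0; next delta becomes 0; next shift becomes 0; next final value 0
-9 and 0 differ, so these are not the same function on this domain.
verdict: not equivalent; witness: base=-3, step=1


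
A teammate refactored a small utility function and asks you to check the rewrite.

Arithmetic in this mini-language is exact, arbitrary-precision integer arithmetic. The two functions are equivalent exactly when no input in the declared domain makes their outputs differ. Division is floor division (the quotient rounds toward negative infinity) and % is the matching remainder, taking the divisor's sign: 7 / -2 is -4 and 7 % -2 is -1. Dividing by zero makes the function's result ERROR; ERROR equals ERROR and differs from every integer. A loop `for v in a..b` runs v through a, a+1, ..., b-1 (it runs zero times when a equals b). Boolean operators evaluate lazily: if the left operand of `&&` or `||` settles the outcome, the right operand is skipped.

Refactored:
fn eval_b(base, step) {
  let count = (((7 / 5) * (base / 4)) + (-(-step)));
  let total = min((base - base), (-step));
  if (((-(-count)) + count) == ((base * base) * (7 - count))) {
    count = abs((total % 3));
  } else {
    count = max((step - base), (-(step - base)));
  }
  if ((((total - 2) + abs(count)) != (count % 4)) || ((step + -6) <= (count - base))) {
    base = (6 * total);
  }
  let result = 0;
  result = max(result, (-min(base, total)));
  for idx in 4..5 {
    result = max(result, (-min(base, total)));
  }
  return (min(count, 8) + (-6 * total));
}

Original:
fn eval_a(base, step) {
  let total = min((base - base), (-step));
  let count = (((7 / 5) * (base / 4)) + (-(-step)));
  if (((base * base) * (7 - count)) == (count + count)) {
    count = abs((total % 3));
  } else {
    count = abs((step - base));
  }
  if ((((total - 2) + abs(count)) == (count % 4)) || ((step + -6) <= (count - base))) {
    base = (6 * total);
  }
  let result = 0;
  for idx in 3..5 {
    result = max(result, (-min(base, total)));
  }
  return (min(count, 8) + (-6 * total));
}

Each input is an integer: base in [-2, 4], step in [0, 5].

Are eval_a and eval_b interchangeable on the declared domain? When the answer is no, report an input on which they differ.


The edit looks behavioral (`(((total - 2) + abs(count)) == (count % 4))` became `(((total - 2) + abs(count)) != (count % 4))`), but over these ranges it never changes the outcome; all 42 inputs agree.
verdict: equivalent


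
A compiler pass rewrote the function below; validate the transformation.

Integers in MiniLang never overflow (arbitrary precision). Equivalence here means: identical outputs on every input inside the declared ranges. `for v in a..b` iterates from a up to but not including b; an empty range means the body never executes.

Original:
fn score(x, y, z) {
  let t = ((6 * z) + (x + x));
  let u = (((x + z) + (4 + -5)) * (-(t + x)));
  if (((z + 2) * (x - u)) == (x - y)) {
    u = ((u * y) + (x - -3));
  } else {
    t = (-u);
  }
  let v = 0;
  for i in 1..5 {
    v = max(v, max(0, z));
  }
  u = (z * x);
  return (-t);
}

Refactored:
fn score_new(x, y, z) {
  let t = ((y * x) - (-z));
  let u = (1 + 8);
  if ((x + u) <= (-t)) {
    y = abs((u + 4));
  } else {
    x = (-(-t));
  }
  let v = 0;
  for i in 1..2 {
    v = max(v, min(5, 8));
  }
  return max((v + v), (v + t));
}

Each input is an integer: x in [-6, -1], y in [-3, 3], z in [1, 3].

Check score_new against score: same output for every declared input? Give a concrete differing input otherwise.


Try x=-6, y=-3, z=1.
score: t := -6 | u := -72 | (((z + 2) * (x - u)) == (x - y)): false | t := 72 | v := 0 | iter i=1: | v := 1 | iter i=2: | v := 1 | iter i=3: | v := 1 | iter i=4: | v := 1 | u := -6 | result -72
score_new: t := 19 | u := 9 | ((x + u) <= (-t)): false | x := 19 | v := 0 | iter i=1: | v := 5 | result 24
-72 and 24 differ, so these are not the same function on this domain.
verdict: not equivalent; witness: x=-6, y=-3, z=1


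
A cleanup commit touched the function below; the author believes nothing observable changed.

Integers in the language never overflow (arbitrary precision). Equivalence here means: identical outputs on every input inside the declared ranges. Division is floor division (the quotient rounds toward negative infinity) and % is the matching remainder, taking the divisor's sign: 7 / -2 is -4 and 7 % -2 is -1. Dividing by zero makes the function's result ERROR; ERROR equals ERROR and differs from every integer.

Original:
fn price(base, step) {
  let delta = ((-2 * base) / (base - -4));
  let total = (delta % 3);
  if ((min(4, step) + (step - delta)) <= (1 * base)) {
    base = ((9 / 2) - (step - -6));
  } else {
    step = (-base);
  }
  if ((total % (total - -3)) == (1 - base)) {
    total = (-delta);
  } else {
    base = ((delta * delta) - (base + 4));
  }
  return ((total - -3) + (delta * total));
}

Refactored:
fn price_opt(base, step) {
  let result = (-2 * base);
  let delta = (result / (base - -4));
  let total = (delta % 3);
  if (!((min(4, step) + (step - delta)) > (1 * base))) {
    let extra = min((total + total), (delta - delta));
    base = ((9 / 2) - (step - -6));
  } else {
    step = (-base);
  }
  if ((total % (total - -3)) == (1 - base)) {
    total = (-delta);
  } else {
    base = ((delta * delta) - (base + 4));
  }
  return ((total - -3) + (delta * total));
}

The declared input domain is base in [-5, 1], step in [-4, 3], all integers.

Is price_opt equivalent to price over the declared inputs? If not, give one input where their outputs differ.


Reading the diff, among the changes: boolean connective usage differs; and min/max/abs usage differs; and comparison usage differs; and statement counts differ; and local variable names differ; and arithmetic usage differs.
Tracing base=-4, step=3: price: hits division by zero so the output is ERROR | price_opt: result becomes 8; next hits division by zero so the output is ERROR — matching result ERROR.
Every one of the 56 inputs gives matching results.
verdict: equivalent
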